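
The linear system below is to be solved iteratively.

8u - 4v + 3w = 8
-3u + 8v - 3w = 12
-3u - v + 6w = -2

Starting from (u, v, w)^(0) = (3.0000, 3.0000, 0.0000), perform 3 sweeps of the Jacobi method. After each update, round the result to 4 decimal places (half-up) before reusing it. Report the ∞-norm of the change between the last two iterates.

0.4219

Iteration 1:
  u = (8 - (-4)·3.0000 - (3)·0.0000) / (8) = 2.5000
  v = (12 - (-3)·3.0000 - (-3)·0.0000) / (8) = 2.6250
  w = (-2 - (-3)·3.0000 - (-1)·3.0000) / (6) = 1.6667
Iteration 2:
  u = (8 - (-4)·2.6250 - (3)·1.6667) / (8) = 1.6875
  v = (12 - (-3)·2.5000 - (-3)·1.6667) / (8) = 3.0625
  w = (-2 - (-3)·2.5000 - (-1)·2.6250) / (6) = 1.3542
Iteration 3:
  u = (8 - (-4)·3.0625 - (3)·1.3542) / (8) = 2.0234
  v = (12 - (-3)·1.6875 - (-3)·1.3542) / (8) = 2.6406
  w = (-2 - (-3)·1.6875 - (-1)·3.0625) / (6) = 1.0208
Change: (0.3359, -0.4219, -0.3334) → max |·| = 0.4219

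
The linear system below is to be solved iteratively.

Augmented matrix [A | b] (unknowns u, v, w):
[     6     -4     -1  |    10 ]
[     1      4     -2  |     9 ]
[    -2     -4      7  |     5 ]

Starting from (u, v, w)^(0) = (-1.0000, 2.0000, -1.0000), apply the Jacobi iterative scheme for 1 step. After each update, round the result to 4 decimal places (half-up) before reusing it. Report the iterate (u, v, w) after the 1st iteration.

Iteration 1:
  u = (10 - (-4)·2.0000 - (-1)·-1.0000) / (6) = 2.8333
  v = (9 - (1)·-1.0000 - (-2)·-1.0000) / (4) = 2.0000
  w = (5 - (-2)·-1.0000 - (-4)·2.0000) / (7) = 1.5714

(2.8333, 2.0000, 1.5714)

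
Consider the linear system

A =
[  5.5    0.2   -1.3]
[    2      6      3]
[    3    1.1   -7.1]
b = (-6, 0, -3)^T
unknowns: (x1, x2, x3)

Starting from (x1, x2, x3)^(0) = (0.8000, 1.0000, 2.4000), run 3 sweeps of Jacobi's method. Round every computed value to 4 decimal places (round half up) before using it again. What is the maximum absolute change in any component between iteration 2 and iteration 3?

Iteration 1:
  x1 = (-6 - (0.2)·1.0000 - (-1.3)·2.4000) / (5.5) = -0.5600
  x2 = (0 - (2)·0.8000 - (3)·2.4000) / (6) = -1.4667
  x3 = (-3 - (3)·0.8000 - (1.1)·1.0000) / (-7.1) = 0.9155
Iteration 2:
  x1 = (-6 - (0.2)·-1.4667 - (-1.3)·0.9155) / (5.5) = -0.8212
  x2 = (0 - (2)·-0.5600 - (3)·0.9155) / (6) = -0.2711
  x3 = (-3 - (3)·-0.5600 - (1.1)·-1.4667) / (-7.1) = -0.0413
Iteration 3:
  x1 = (-6 - (0.2)·-0.2711 - (-1.3)·-0.0413) / (5.5) = -1.0908
  x2 = (0 - (2)·-0.8212 - (3)·-0.0413) / (6) = 0.2944
  x3 = (-3 - (3)·-0.8212 - (1.1)·-0.2711) / (-7.1) = 0.0335
Change: (-0.2696, 0.5655, 0.0748) → max |·| = 0.5655

0.5655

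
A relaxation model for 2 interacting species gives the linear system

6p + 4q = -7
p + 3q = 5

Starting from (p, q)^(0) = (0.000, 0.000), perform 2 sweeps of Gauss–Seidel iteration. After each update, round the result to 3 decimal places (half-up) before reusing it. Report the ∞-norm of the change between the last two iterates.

Iteration 1:
  p = (-7 - (4)·0.000) / (6) = -1.167
  q = (5 - (1)·-1.167) / (3) = 2.056
Iteration 2:
  p = (-7 - (4)·2.056) / (6) = -2.537
  q = (5 - (1)·-2.537) / (3) = 2.512
Change: (-1.370, 0.456) → max |·| = 1.370

1.370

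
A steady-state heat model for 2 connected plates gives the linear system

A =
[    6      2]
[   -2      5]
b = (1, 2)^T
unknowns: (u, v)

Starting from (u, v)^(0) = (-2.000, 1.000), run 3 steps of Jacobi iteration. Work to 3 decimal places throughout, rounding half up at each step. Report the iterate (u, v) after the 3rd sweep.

Iteration 1:
  u = (1 - (2)·1.000) / (6) = -0.167
  v = (2 - (-2)·-2.000) / (5) = -0.400
Iteration 2:
  u = (1 - (2)·-0.400) / (6) = 0.300
  v = (2 - (-2)·-0.167) / (5) = 0.333
Iteration 3:
  u = (1 - (2)·0.333) / (6) = 0.056
  v = (2 - (-2)·0.300) / (5) = 0.520

(0.056, 0.520)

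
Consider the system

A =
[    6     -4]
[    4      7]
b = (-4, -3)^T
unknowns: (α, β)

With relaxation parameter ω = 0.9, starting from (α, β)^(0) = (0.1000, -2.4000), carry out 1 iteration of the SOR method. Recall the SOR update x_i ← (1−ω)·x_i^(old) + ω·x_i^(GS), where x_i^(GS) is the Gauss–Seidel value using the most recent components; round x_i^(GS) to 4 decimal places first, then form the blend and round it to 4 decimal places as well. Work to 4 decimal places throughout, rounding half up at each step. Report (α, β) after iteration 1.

Iteration 1:
  α: GS value = (-4 - (-4)·-2.4000) / (6) = -2.2667;  α ← (1−ω)·0.1000 + ω·-2.2667 = -2.0300
  β: GS value = (-3 - (4)·-2.0300) / (7) = 0.7314;  β ← (1−ω)·-2.4000 + ω·0.7314 = 0.4183

(-2.0300, 0.4183)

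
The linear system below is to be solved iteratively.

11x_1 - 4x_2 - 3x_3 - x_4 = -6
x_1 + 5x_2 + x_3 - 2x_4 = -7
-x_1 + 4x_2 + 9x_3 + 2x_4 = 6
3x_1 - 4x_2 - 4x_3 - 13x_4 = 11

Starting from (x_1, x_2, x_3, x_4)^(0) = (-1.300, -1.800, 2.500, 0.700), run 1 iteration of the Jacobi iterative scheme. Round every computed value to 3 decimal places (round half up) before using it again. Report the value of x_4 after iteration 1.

-1.362

Iteration 1:
  x_1 = (-6 - (-4)·-1.800 - (-3)·2.500 - (-1)·0.700) / (11) = -0.455
  x_2 = (-7 - (1)·-1.300 - (1)·2.500 - (-2)·0.700) / (5) = -1.360
  x_3 = (6 - (-1)·-1.300 - (4)·-1.800 - (2)·0.700) / (9) = 1.167
  x_4 = (11 - (3)·-1.300 - (-4)·-1.800 - (-4)·2.500) / (-13) = -1.362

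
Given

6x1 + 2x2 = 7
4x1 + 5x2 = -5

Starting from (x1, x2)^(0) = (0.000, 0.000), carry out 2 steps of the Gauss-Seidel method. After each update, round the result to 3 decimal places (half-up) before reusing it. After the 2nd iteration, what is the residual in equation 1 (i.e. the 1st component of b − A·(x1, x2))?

1.032

Iteration 1:
  x1 = (7 - (2)·0.000) / (6) = 1.167
  x2 = (-5 - (4)·1.167) / (5) = -1.934
Iteration 2:
  x1 = (7 - (2)·-1.934) / (6) = 1.811
  x2 = (-5 - (4)·1.811) / (5) = -2.449
Residual b − A·x = (1.032, 0.001)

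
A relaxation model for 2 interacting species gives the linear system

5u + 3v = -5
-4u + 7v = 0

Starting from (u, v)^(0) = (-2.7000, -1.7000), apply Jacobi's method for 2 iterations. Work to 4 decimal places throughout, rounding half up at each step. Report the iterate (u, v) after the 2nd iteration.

Iteration 1:
  u = (-5 - (3)·-1.7000) / (5) = 0.0200
  v = (0 - (-4)·-2.7000) / (7) = -1.5429
Iteration 2:
  u = (-5 - (3)·-1.5429) / (5) = -0.0743
  v = (0 - (-4)·0.0200) / (7) = 0.0114

(-0.0743, 0.0114)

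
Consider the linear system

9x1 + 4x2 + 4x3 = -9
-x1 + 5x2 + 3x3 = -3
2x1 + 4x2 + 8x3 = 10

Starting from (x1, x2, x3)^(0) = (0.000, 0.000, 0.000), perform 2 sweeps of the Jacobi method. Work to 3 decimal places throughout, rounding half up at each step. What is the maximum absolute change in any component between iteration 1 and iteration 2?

0.950

Iteration 1:
  x1 = (-9 - (4)·0.000 - (4)·0.000) / (9) = -1.000
  x2 = (-3 - (-1)·0.000 - (3)·0.000) / (5) = -0.600
  x3 = (10 - (2)·0.000 - (4)·0.000) / (8) = 1.250
Iteration 2:
  x1 = (-9 - (4)·-0.600 - (4)·1.250) / (9) = -1.289
  x2 = (-3 - (-1)·-1.000 - (3)·1.250) / (5) = -1.550
  x3 = (10 - (2)·-1.000 - (4)·-0.600) / (8) = 1.800
Change: (-0.289, -0.950, 0.550) → max |·| = 0.950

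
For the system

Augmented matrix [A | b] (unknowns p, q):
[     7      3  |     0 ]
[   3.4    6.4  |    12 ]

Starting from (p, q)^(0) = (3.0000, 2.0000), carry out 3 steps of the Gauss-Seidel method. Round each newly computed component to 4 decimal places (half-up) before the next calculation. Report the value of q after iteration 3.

Iteration 1:
  p = (0 - (3)·2.0000) / (7) = -0.8571
  q = (12 - (3.4)·-0.8571) / (6.4) = 2.3303
Iteration 2:
  p = (0 - (3)·2.3303) / (7) = -0.9987
  q = (12 - (3.4)·-0.9987) / (6.4) = 2.4056
Iteration 3:
  p = (0 - (3)·2.4056) / (7) = -1.0310
  q = (12 - (3.4)·-1.0310) / (6.4) = 2.4227

2.4227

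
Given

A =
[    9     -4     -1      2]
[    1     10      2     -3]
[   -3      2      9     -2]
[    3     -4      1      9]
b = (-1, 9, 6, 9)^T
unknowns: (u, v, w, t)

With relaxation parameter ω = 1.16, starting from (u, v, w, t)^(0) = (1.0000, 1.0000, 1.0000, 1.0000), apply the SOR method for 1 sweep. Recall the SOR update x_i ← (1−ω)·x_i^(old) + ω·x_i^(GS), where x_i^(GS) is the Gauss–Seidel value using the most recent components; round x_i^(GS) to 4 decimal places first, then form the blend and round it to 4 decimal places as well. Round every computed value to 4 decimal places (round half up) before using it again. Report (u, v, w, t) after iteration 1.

Iteration 1:
  u: GS value = (-1 - (-4)·1.0000 - (-1)·1.0000 - (2)·1.0000) / (9) = 0.2222;  u ← (1−ω)·1.0000 + ω·0.2222 = 0.0978
  v: GS value = (9 - (1)·0.0978 - (2)·1.0000 - (-3)·1.0000) / (10) = 0.9902;  v ← (1−ω)·1.0000 + ω·0.9902 = 0.9886
  w: GS value = (6 - (-3)·0.0978 - (2)·0.9886 - (-2)·1.0000) / (9) = 0.7018;  w ← (1−ω)·1.0000 + ω·0.7018 = 0.6541
  t: GS value = (9 - (3)·0.0978 - (-4)·0.9886 - (1)·0.6541) / (9) = 1.3341;  t ← (1−ω)·1.0000 + ω·1.3341 = 1.3876

(0.0978, 0.9886, 0.6541, 1.3876)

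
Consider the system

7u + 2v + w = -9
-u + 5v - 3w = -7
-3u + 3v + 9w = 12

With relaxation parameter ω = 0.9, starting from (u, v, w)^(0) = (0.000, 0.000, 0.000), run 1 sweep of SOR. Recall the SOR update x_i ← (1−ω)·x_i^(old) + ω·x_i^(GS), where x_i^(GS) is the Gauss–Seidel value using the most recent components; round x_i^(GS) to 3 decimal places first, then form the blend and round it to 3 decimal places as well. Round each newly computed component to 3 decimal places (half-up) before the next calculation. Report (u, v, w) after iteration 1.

Iteration 1:
  u: GS value = (-9 - (2)·0.000 - (1)·0.000) / (7) = -1.286;  u ← (1−ω)·0.000 + ω·-1.286 = -1.157
  v: GS value = (-7 - (-1)·-1.157 - (-3)·0.000) / (5) = -1.631;  v ← (1−ω)·0.000 + ω·-1.631 = -1.468
  w: GS value = (12 - (-3)·-1.157 - (3)·-1.468) / (9) = 1.437;  w ← (1−ω)·0.000 + ω·1.437 = 1.293

(-1.157, -1.468, 1.293)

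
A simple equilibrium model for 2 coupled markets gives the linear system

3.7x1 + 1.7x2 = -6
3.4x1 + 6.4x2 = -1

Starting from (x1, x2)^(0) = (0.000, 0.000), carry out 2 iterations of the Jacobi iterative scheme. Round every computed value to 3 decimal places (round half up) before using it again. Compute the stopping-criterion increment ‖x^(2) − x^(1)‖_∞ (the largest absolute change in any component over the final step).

Iteration 1:
  x1 = (-6 - (1.7)·0.000) / (3.7) = -1.622
  x2 = (-1 - (3.4)·0.000) / (6.4) = -0.156
Iteration 2:
  x1 = (-6 - (1.7)·-0.156) / (3.7) = -1.550
  x2 = (-1 - (3.4)·-1.622) / (6.4) = 0.705
Change: (0.072, 0.861) → max |·| = 0.861

0.861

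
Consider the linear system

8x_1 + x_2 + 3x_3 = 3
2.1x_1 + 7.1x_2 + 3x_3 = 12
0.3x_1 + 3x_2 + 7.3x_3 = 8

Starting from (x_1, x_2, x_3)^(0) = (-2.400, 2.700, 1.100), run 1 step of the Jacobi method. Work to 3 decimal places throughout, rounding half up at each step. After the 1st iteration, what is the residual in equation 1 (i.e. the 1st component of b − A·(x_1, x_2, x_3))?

Iteration 1:
  x_1 = (3 - (1)·2.700 - (3)·1.100) / (8) = -0.375
  x_2 = (12 - (2.1)·-2.400 - (3)·1.100) / (7.1) = 1.935
  x_3 = (8 - (0.3)·-2.400 - (3)·2.700) / (7.3) = 0.085
Residual b − A·x = (3.810, -1.206, 1.687)

3.810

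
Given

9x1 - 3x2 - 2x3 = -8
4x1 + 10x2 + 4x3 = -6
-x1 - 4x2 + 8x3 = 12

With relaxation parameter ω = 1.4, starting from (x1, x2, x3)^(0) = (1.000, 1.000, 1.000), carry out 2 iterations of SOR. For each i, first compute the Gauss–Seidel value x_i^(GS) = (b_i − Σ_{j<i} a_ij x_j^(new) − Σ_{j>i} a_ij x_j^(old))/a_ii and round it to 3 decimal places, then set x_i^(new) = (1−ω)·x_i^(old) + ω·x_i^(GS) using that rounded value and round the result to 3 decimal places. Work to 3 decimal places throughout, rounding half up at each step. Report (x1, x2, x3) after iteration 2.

Iteration 1:
  x1: GS value = (-8 - (-3)·1.000 - (-2)·1.000) / (9) = -0.333;  x1 ← (1−ω)·1.000 + ω·-0.333 = -0.866
  x2: GS value = (-6 - (4)·-0.866 - (4)·1.000) / (10) = -0.654;  x2 ← (1−ω)·1.000 + ω·-0.654 = -1.316
  x3: GS value = (12 - (-1)·-0.866 - (-4)·-1.316) / (8) = 0.734;  x3 ← (1−ω)·1.000 + ω·0.734 = 0.628
Iteration 2:
  x1: GS value = (-8 - (-3)·-1.316 - (-2)·0.628) / (9) = -1.188;  x1 ← (1−ω)·-0.866 + ω·-1.188 = -1.317
  x2: GS value = (-6 - (4)·-1.317 - (4)·0.628) / (10) = -0.324;  x2 ← (1−ω)·-1.316 + ω·-0.324 = 0.073
  x3: GS value = (12 - (-1)·-1.317 - (-4)·0.073) / (8) = 1.372;  x3 ← (1−ω)·0.628 + ω·1.372 = 1.670

(-1.317, 0.073, 1.670)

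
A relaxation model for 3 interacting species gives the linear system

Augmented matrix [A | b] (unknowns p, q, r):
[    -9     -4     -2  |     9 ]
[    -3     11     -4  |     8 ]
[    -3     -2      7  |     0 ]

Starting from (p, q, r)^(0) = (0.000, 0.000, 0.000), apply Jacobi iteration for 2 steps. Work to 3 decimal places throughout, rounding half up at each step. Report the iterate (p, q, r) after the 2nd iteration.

Iteration 1:
  p = (9 - (-4)·0.000 - (-2)·0.000) / (-9) = -1.000
  q = (8 - (-3)·0.000 - (-4)·0.000) / (11) = 0.727
  r = (0 - (-3)·0.000 - (-2)·0.000) / (7) = 0.000
Iteration 2:
  p = (9 - (-4)·0.727 - (-2)·0.000) / (-9) = -1.323
  q = (8 - (-3)·-1.000 - (-4)·0.000) / (11) = 0.455
  r = (0 - (-3)·-1.000 - (-2)·0.727) / (7) = -0.221

(-1.323, 0.455, -0.221)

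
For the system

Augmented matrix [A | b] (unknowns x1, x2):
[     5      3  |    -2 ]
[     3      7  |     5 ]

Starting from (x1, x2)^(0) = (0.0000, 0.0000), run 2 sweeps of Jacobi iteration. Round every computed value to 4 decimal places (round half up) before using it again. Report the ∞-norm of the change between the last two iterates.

Iteration 1:
  x1 = (-2 - (3)·0.0000) / (5) = -0.4000
  x2 = (5 - (3)·0.0000) / (7) = 0.7143
Iteration 2:
  x1 = (-2 - (3)·0.7143) / (5) = -0.8286
  x2 = (5 - (3)·-0.4000) / (7) = 0.8857
Change: (-0.4286, 0.1714) → max |·| = 0.4286

0.4286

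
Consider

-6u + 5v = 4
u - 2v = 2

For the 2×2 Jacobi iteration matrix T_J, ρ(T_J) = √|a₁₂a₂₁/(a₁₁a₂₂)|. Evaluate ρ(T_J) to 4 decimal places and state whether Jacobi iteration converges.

0.6455

a₁₂a₂₁/(a₁₁a₂₂) = (5)·(1) / ((-6)·(-2)) = 0.416667
ρ = √|0.416667| = √0.416667 = 0.6455
ρ < 1, so Jacobi converges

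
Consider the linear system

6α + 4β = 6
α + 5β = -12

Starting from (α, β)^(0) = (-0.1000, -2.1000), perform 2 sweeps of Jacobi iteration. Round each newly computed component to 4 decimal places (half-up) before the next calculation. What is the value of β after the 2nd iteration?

-2.8800

Iteration 1:
  α = (6 - (4)·-2.1000) / (6) = 2.4000
  β = (-12 - (1)·-0.1000) / (5) = -2.3800
Iteration 2:
  α = (6 - (4)·-2.3800) / (6) = 2.5867
  β = (-12 - (1)·2.4000) / (5) = -2.8800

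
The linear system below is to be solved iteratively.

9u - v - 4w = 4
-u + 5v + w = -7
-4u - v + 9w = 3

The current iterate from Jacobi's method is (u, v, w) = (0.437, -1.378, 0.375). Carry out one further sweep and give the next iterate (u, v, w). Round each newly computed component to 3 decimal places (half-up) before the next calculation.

(0.458, -1.388, 0.374)

One sweep:
  u = (4 - (-1)·-1.378 - (-4)·0.375) / (9) = 0.458
  v = (-7 - (-1)·0.437 - (1)·0.375) / (5) = -1.388
  w = (3 - (-4)·0.437 - (-1)·-1.378) / (9) = 0.374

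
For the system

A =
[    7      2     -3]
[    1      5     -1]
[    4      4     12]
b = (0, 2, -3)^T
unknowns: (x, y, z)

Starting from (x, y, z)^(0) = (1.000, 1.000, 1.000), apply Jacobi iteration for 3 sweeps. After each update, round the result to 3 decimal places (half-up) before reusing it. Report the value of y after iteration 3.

Iteration 1:
  x = (0 - (2)·1.000 - (-3)·1.000) / (7) = 0.143
  y = (2 - (1)·1.000 - (-1)·1.000) / (5) = 0.400
  z = (-3 - (4)·1.000 - (4)·1.000) / (12) = -0.917
Iteration 2:
  x = (0 - (2)·0.400 - (-3)·-0.917) / (7) = -0.507
  y = (2 - (1)·0.143 - (-1)·-0.917) / (5) = 0.188
  z = (-3 - (4)·0.143 - (4)·0.400) / (12) = -0.431
Iteration 3:
  x = (0 - (2)·0.188 - (-3)·-0.431) / (7) = -0.238
  y = (2 - (1)·-0.507 - (-1)·-0.431) / (5) = 0.415
  z = (-3 - (4)·-0.507 - (4)·0.188) / (12) = -0.144

0.415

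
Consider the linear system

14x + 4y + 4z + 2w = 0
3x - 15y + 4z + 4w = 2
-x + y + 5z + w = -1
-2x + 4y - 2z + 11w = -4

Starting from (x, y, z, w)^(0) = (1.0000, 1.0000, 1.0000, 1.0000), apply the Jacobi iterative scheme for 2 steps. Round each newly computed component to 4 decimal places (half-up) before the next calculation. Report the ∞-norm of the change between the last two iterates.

1.0798

Iteration 1:
  x = (0 - (4)·1.0000 - (4)·1.0000 - (2)·1.0000) / (14) = -0.7143
  y = (2 - (3)·1.0000 - (4)·1.0000 - (4)·1.0000) / (-15) = 0.6000
  z = (-1 - (-1)·1.0000 - (1)·1.0000 - (1)·1.0000) / (5) = -0.4000
  w = (-4 - (-2)·1.0000 - (4)·1.0000 - (-2)·1.0000) / (11) = -0.3636
Iteration 2:
  x = (0 - (4)·0.6000 - (4)·-0.4000 - (2)·-0.3636) / (14) = -0.0052
  y = (2 - (3)·-0.7143 - (4)·-0.4000 - (4)·-0.3636) / (-15) = -0.4798
  z = (-1 - (-1)·-0.7143 - (1)·0.6000 - (1)·-0.3636) / (5) = -0.3901
  w = (-4 - (-2)·-0.7143 - (4)·0.6000 - (-2)·-0.4000) / (11) = -0.7844
Change: (0.7091, -1.0798, 0.0099, -0.4208) → max |·| = 1.0798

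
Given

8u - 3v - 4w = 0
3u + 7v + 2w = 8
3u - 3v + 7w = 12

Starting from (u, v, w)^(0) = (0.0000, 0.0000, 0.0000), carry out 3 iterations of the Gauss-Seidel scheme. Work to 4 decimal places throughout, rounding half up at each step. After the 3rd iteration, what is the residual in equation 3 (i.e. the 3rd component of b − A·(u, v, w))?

-0.0003

Iteration 1:
  u = (0 - (-3)·0.0000 - (-4)·0.0000) / (8) = 0.0000
  v = (8 - (3)·0.0000 - (2)·0.0000) / (7) = 1.1429
  w = (12 - (3)·0.0000 - (-3)·1.1429) / (7) = 2.2041
Iteration 2:
  u = (0 - (-3)·1.1429 - (-4)·2.2041) / (8) = 1.5306
  v = (8 - (3)·1.5306 - (2)·2.2041) / (7) = -0.1429
  w = (12 - (3)·1.5306 - (-3)·-0.1429) / (7) = 0.9971
Iteration 3:
  u = (0 - (-3)·-0.1429 - (-4)·0.9971) / (8) = 0.4450
  v = (8 - (3)·0.4450 - (2)·0.9971) / (7) = 0.6673
  w = (12 - (3)·0.4450 - (-3)·0.6673) / (7) = 1.8096
Residual b − A·x = (5.6803, -1.6253, -0.0003)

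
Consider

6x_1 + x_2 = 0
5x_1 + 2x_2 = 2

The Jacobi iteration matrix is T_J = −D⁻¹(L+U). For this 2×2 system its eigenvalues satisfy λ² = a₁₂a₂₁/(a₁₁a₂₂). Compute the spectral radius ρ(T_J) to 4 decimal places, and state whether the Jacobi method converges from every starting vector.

0.6455

a₁₂a₂₁/(a₁₁a₂₂) = (1)·(5) / ((6)·(2)) = 0.416667
ρ = √|0.416667| = √0.416667 = 0.6455
ρ < 1, so Jacobi converges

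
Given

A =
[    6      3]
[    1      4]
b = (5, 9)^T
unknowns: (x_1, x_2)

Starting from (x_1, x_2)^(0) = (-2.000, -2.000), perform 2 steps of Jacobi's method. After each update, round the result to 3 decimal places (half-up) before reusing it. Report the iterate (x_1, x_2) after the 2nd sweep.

(-0.542, 1.792)

Iteration 1:
  x_1 = (5 - (3)·-2.000) / (6) = 1.833
  x_2 = (9 - (1)·-2.000) / (4) = 2.750
Iteration 2:
  x_1 = (5 - (3)·2.750) / (6) = -0.542
  x_2 = (9 - (1)·1.833) / (4) = 1.792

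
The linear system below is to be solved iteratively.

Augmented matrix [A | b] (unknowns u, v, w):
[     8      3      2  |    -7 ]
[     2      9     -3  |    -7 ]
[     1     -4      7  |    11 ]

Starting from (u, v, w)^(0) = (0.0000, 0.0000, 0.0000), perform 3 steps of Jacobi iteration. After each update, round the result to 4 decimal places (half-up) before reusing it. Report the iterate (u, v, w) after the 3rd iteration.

Iteration 1:
  u = (-7 - (3)·0.0000 - (2)·0.0000) / (8) = -0.8750
  v = (-7 - (2)·0.0000 - (-3)·0.0000) / (9) = -0.7778
  w = (11 - (1)·0.0000 - (-4)·0.0000) / (7) = 1.5714
Iteration 2:
  u = (-7 - (3)·-0.7778 - (2)·1.5714) / (8) = -0.9762
  v = (-7 - (2)·-0.8750 - (-3)·1.5714) / (9) = -0.0595
  w = (11 - (1)·-0.8750 - (-4)·-0.7778) / (7) = 1.2520
Iteration 3:
  u = (-7 - (3)·-0.0595 - (2)·1.2520) / (8) = -1.1657
  v = (-7 - (2)·-0.9762 - (-3)·1.2520) / (9) = -0.1435
  w = (11 - (1)·-0.9762 - (-4)·-0.0595) / (7) = 1.6769

(-1.1657, -0.1435, 1.6769)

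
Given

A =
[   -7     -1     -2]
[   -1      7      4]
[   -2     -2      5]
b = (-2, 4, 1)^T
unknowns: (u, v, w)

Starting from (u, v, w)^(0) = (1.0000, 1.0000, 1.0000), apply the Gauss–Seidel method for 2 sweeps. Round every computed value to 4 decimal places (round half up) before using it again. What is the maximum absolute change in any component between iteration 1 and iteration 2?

Iteration 1:
  u = (-2 - (-1)·1.0000 - (-2)·1.0000) / (-7) = -0.1429
  v = (4 - (-1)·-0.1429 - (4)·1.0000) / (7) = -0.0204
  w = (1 - (-2)·-0.1429 - (-2)·-0.0204) / (5) = 0.1347
Iteration 2:
  u = (-2 - (-1)·-0.0204 - (-2)·0.1347) / (-7) = 0.2501
  v = (4 - (-1)·0.2501 - (4)·0.1347) / (7) = 0.5302
  w = (1 - (-2)·0.2501 - (-2)·0.5302) / (5) = 0.5121
Change: (0.3930, 0.5506, 0.3774) → max |·| = 0.5506

0.5506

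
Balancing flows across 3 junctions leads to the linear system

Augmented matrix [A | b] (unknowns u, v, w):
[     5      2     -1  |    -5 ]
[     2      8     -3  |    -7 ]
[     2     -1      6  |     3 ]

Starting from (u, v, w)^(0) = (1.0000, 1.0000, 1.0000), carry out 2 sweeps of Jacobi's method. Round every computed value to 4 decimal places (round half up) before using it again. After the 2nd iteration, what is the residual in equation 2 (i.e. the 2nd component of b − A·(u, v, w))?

0.1916

Iteration 1:
  u = (-5 - (2)·1.0000 - (-1)·1.0000) / (5) = -1.2000
  v = (-7 - (2)·1.0000 - (-3)·1.0000) / (8) = -0.7500
  w = (3 - (2)·1.0000 - (-1)·1.0000) / (6) = 0.3333
Iteration 2:
  u = (-5 - (2)·-0.7500 - (-1)·0.3333) / (5) = -0.6333
  v = (-7 - (2)·-1.2000 - (-3)·0.3333) / (8) = -0.4500
  w = (3 - (2)·-1.2000 - (-1)·-0.7500) / (6) = 0.7750
Residual b − A·x = (-0.1585, 0.1916, -0.8334)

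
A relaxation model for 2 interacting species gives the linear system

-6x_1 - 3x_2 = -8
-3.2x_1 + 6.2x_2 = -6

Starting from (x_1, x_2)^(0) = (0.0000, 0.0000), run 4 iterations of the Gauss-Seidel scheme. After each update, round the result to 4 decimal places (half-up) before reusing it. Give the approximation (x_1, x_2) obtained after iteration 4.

(1.4464, -0.2212)

Iteration 1:
  x_1 = (-8 - (-3)·0.0000) / (-6) = 1.3333
  x_2 = (-6 - (-3.2)·1.3333) / (6.2) = -0.2796
Iteration 2:
  x_1 = (-8 - (-3)·-0.2796) / (-6) = 1.4731
  x_2 = (-6 - (-3.2)·1.4731) / (6.2) = -0.2074
Iteration 3:
  x_1 = (-8 - (-3)·-0.2074) / (-6) = 1.4370
  x_2 = (-6 - (-3.2)·1.4370) / (6.2) = -0.2261
Iteration 4:
  x_1 = (-8 - (-3)·-0.2261) / (-6) = 1.4464
  x_2 = (-6 - (-3.2)·1.4464) / (6.2) = -0.2212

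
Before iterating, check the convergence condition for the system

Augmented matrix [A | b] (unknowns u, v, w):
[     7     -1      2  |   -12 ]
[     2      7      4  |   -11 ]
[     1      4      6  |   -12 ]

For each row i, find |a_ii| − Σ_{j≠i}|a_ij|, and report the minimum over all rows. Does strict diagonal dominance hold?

1

row 1: |7| − (1+2) = 4
row 2: |7| − (2+4) = 1
row 3: |6| − (1+4) = 1
minimum over rows = 1 → strictly diagonally dominant (convergence guaranteed)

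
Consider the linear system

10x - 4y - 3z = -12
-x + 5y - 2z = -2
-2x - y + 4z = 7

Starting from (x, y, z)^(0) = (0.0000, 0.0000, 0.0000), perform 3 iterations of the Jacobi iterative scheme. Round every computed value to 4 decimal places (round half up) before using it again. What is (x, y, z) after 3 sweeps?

(-0.8610, -0.1470, 1.3475)

Iteration 1:
  x = (-12 - (-4)·0.0000 - (-3)·0.0000) / (10) = -1.2000
  y = (-2 - (-1)·0.0000 - (-2)·0.0000) / (5) = -0.4000
  z = (7 - (-2)·0.0000 - (-1)·0.0000) / (4) = 1.7500
Iteration 2:
  x = (-12 - (-4)·-0.4000 - (-3)·1.7500) / (10) = -0.8350
  y = (-2 - (-1)·-1.2000 - (-2)·1.7500) / (5) = 0.0600
  z = (7 - (-2)·-1.2000 - (-1)·-0.4000) / (4) = 1.0500
Iteration 3:
  x = (-12 - (-4)·0.0600 - (-3)·1.0500) / (10) = -0.8610
  y = (-2 - (-1)·-0.8350 - (-2)·1.0500) / (5) = -0.1470
  z = (7 - (-2)·-0.8350 - (-1)·0.0600) / (4) = 1.3475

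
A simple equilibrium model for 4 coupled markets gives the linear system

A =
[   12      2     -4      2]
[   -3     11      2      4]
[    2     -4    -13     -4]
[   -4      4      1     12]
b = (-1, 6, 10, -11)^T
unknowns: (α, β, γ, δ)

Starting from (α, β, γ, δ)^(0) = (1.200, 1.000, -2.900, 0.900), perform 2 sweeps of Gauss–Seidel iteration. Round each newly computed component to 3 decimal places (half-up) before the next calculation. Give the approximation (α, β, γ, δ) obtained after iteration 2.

Iteration 1:
  α = (-1 - (2)·1.000 - (-4)·-2.900 - (2)·0.900) / (12) = -1.367
  β = (6 - (-3)·-1.367 - (2)·-2.900 - (4)·0.900) / (11) = 0.373
  γ = (10 - (2)·-1.367 - (-4)·0.373 - (-4)·0.900) / (-13) = -1.371
  δ = (-11 - (-4)·-1.367 - (4)·0.373 - (1)·-1.371) / (12) = -1.382
Iteration 2:
  α = (-1 - (2)·0.373 - (-4)·-1.371 - (2)·-1.382) / (12) = -0.372
  β = (6 - (-3)·-0.372 - (2)·-1.371 - (4)·-1.382) / (11) = 1.196
  γ = (10 - (2)·-0.372 - (-4)·1.196 - (-4)·-1.382) / (-13) = -0.769
  δ = (-11 - (-4)·-0.372 - (4)·1.196 - (1)·-0.769) / (12) = -1.375

(-0.372, 1.196, -0.769, -1.375)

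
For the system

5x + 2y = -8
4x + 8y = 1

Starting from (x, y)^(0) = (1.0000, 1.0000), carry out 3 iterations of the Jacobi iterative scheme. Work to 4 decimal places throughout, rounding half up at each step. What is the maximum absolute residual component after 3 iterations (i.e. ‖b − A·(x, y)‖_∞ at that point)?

Iteration 1:
  x = (-8 - (2)·1.0000) / (5) = -2.0000
  y = (1 - (4)·1.0000) / (8) = -0.3750
Iteration 2:
  x = (-8 - (2)·-0.3750) / (5) = -1.4500
  y = (1 - (4)·-2.0000) / (8) = 1.1250
Iteration 3:
  x = (-8 - (2)·1.1250) / (5) = -2.0500
  y = (1 - (4)·-1.4500) / (8) = 0.8500
Residual b − A·x = (0.5500, 2.4000); ∞-norm = 2.4000

2.4000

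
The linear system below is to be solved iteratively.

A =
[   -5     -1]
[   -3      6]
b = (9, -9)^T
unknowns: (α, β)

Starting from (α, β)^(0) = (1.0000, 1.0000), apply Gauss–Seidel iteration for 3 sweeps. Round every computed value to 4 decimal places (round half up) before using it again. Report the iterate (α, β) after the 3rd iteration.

Iteration 1:
  α = (9 - (-1)·1.0000) / (-5) = -2.0000
  β = (-9 - (-3)·-2.0000) / (6) = -2.5000
Iteration 2:
  α = (9 - (-1)·-2.5000) / (-5) = -1.3000
  β = (-9 - (-3)·-1.3000) / (6) = -2.1500
Iteration 3:
  α = (9 - (-1)·-2.1500) / (-5) = -1.3700
  β = (-9 - (-3)·-1.3700) / (6) = -2.1850

(-1.3700, -2.1850)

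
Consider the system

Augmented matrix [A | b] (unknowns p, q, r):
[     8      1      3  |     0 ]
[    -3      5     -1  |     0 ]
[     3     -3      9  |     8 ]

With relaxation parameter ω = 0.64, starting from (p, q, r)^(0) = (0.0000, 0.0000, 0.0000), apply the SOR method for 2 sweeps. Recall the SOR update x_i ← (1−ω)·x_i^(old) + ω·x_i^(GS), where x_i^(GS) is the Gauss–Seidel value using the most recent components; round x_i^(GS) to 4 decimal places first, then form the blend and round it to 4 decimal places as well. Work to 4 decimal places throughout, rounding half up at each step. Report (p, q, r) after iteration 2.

Iteration 1:
  p: GS value = (0 - (1)·0.0000 - (3)·0.0000) / (8) = 0.0000;  p ← (1−ω)·0.0000 + ω·0.0000 = 0.0000
  q: GS value = (0 - (-3)·0.0000 - (-1)·0.0000) / (5) = 0.0000;  q ← (1−ω)·0.0000 + ω·0.0000 = 0.0000
  r: GS value = (8 - (3)·0.0000 - (-3)·0.0000) / (9) = 0.8889;  r ← (1−ω)·0.0000 + ω·0.8889 = 0.5689
Iteration 2:
  p: GS value = (0 - (1)·0.0000 - (3)·0.5689) / (8) = -0.2133;  p ← (1−ω)·0.0000 + ω·-0.2133 = -0.1365
  q: GS value = (0 - (-3)·-0.1365 - (-1)·0.5689) / (5) = 0.0319;  q ← (1−ω)·0.0000 + ω·0.0319 = 0.0204
  r: GS value = (8 - (3)·-0.1365 - (-3)·0.0204) / (9) = 0.9412;  r ← (1−ω)·0.5689 + ω·0.9412 = 0.8072

(-0.1365, 0.0204, 0.8072)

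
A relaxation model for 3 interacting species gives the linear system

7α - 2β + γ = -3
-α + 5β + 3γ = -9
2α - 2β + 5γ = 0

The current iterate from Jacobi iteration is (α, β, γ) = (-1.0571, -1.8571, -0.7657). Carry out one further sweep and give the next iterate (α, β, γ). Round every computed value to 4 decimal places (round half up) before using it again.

One sweep:
  α = (-3 - (-2)·-1.8571 - (1)·-0.7657) / (7) = -0.8498
  β = (-9 - (-1)·-1.0571 - (3)·-0.7657) / (5) = -1.5520
  γ = (0 - (2)·-1.0571 - (-2)·-1.8571) / (5) = -0.3200

(-0.8498, -1.5520, -0.3200)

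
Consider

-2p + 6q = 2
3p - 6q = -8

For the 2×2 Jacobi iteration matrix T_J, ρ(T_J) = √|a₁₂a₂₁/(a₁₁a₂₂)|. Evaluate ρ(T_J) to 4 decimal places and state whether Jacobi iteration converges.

1.2247

a₁₂a₂₁/(a₁₁a₂₂) = (6)·(3) / ((-2)·(-6)) = 1.500000
ρ = √|1.500000| = √1.500000 = 1.2247
ρ > 1, so Jacobi diverges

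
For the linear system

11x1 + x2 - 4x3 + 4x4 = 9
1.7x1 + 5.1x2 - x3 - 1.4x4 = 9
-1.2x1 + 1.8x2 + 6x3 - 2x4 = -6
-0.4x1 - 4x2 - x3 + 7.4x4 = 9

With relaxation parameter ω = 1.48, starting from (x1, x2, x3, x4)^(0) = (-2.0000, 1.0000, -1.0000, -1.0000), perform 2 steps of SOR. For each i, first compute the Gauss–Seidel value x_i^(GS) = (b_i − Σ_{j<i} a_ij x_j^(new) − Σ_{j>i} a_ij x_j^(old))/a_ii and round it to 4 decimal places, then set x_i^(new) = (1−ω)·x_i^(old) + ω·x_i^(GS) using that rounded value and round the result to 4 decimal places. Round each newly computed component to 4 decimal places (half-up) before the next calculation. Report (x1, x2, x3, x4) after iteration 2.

Iteration 1:
  x1: GS value = (9 - (1)·1.0000 - (-4)·-1.0000 - (4)·-1.0000) / (11) = 0.7273;  x1 ← (1−ω)·-2.0000 + ω·0.7273 = 2.0364
  x2: GS value = (9 - (1.7)·2.0364 - (-1)·-1.0000 - (-1.4)·-1.0000) / (5.1) = 0.6153;  x2 ← (1−ω)·1.0000 + ω·0.6153 = 0.4306
  x3: GS value = (-6 - (-1.2)·2.0364 - (1.8)·0.4306 - (-2)·-1.0000) / (6) = -1.0552;  x3 ← (1−ω)·-1.0000 + ω·-1.0552 = -1.0817
  x4: GS value = (9 - (-0.4)·2.0364 - (-4)·0.4306 - (-1)·-1.0817) / (7.4) = 1.4129;  x4 ← (1−ω)·-1.0000 + ω·1.4129 = 2.5711
Iteration 2:
  x1: GS value = (9 - (1)·0.4306 - (-4)·-1.0817 - (4)·2.5711) / (11) = -0.5493;  x1 ← (1−ω)·2.0364 + ω·-0.5493 = -1.7904
  x2: GS value = (9 - (1.7)·-1.7904 - (-1)·-1.0817 - (-1.4)·2.5711) / (5.1) = 2.8552;  x2 ← (1−ω)·0.4306 + ω·2.8552 = 4.0190
  x3: GS value = (-6 - (-1.2)·-1.7904 - (1.8)·4.0190 - (-2)·2.5711) / (6) = -1.7067;  x3 ← (1−ω)·-1.0817 + ω·-1.7067 = -2.0067
  x4: GS value = (9 - (-0.4)·-1.7904 - (-4)·4.0190 - (-1)·-2.0067) / (7.4) = 3.0207;  x4 ← (1−ω)·2.5711 + ω·3.0207 = 3.2365

(-1.7904, 4.0190, -2.0067, 3.2365)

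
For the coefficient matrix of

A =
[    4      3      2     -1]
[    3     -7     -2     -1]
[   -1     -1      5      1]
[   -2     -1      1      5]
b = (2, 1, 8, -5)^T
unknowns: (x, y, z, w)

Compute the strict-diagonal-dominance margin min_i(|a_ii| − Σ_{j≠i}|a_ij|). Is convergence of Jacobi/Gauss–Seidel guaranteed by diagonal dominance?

-2

row 1: |4| − (3+2+1) = -2
row 2: |-7| − (3+2+1) = 1
row 3: |5| − (1+1+1) = 2
row 4: |5| − (2+1+1) = 1
minimum over rows = -2 → not strictly diagonally dominant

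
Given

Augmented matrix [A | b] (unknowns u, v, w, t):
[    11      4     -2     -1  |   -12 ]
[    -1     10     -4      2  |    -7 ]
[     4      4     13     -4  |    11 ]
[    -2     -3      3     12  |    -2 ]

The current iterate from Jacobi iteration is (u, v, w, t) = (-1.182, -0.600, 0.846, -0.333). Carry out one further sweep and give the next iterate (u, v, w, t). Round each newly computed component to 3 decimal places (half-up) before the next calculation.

One sweep:
  u = (-12 - (4)·-0.600 - (-2)·0.846 - (-1)·-0.333) / (11) = -0.749
  v = (-7 - (-1)·-1.182 - (-4)·0.846 - (2)·-0.333) / (10) = -0.413
  w = (11 - (4)·-1.182 - (4)·-0.600 - (-4)·-0.333) / (13) = 1.292
  t = (-2 - (-2)·-1.182 - (-3)·-0.600 - (3)·0.846) / (12) = -0.725

(-0.749, -0.413, 1.292, -0.725)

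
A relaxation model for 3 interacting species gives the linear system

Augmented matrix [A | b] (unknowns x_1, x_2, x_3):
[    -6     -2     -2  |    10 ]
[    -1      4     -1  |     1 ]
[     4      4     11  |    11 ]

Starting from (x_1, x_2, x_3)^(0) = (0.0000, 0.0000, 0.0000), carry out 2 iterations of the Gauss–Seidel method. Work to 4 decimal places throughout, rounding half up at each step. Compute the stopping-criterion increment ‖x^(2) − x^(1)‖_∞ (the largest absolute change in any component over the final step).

0.5000

Iteration 1:
  x_1 = (10 - (-2)·0.0000 - (-2)·0.0000) / (-6) = -1.6667
  x_2 = (1 - (-1)·-1.6667 - (-1)·0.0000) / (4) = -0.1667
  x_3 = (11 - (4)·-1.6667 - (4)·-0.1667) / (11) = 1.6667
Iteration 2:
  x_1 = (10 - (-2)·-0.1667 - (-2)·1.6667) / (-6) = -2.1667
  x_2 = (1 - (-1)·-2.1667 - (-1)·1.6667) / (4) = 0.1250
  x_3 = (11 - (4)·-2.1667 - (4)·0.1250) / (11) = 1.7424
Change: (-0.5000, 0.2917, 0.0757) → max |·| = 0.5000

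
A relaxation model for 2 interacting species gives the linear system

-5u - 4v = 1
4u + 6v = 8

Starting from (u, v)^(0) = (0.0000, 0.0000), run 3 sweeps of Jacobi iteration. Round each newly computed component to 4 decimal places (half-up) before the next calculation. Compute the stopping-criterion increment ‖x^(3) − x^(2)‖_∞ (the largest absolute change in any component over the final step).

Iteration 1:
  u = (1 - (-4)·0.0000) / (-5) = -0.2000
  v = (8 - (4)·0.0000) / (6) = 1.3333
Iteration 2:
  u = (1 - (-4)·1.3333) / (-5) = -1.2666
  v = (8 - (4)·-0.2000) / (6) = 1.4667
Iteration 3:
  u = (1 - (-4)·1.4667) / (-5) = -1.3734
  v = (8 - (4)·-1.2666) / (6) = 2.1777
Change: (-0.1068, 0.7110) → max |·| = 0.7110

0.7110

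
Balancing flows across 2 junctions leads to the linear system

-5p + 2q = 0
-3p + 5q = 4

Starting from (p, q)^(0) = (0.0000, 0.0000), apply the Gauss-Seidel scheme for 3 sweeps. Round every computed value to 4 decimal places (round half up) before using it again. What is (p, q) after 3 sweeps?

(0.3968, 1.0381)

Iteration 1:
  p = (0 - (2)·0.0000) / (-5) = 0.0000
  q = (4 - (-3)·0.0000) / (5) = 0.8000
Iteration 2:
  p = (0 - (2)·0.8000) / (-5) = 0.3200
  q = (4 - (-3)·0.3200) / (5) = 0.9920
Iteration 3:
  p = (0 - (2)·0.9920) / (-5) = 0.3968
  q = (4 - (-3)·0.3968) / (5) = 1.0381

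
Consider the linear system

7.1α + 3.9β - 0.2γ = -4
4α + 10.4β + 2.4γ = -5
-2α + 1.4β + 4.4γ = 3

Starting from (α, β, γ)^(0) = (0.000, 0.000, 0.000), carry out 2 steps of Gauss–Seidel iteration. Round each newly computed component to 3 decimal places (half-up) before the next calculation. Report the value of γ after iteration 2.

0.639

Iteration 1:
  α = (-4 - (3.9)·0.000 - (-0.2)·0.000) / (7.1) = -0.563
  β = (-5 - (4)·-0.563 - (2.4)·0.000) / (10.4) = -0.264
  γ = (3 - (-2)·-0.563 - (1.4)·-0.264) / (4.4) = 0.510
Iteration 2:
  α = (-4 - (3.9)·-0.264 - (-0.2)·0.510) / (7.1) = -0.404
  β = (-5 - (4)·-0.404 - (2.4)·0.510) / (10.4) = -0.443
  γ = (3 - (-2)·-0.404 - (1.4)·-0.443) / (4.4) = 0.639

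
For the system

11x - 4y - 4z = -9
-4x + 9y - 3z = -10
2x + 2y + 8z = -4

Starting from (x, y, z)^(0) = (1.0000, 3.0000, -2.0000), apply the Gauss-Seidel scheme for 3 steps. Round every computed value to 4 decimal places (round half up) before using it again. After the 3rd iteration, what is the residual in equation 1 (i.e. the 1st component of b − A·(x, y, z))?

0.2550

Iteration 1:
  x = (-9 - (-4)·3.0000 - (-4)·-2.0000) / (11) = -0.4545
  y = (-10 - (-4)·-0.4545 - (-3)·-2.0000) / (9) = -1.9798
  z = (-4 - (2)·-0.4545 - (2)·-1.9798) / (8) = 0.1086
Iteration 2:
  x = (-9 - (-4)·-1.9798 - (-4)·0.1086) / (11) = -1.4986
  y = (-10 - (-4)·-1.4986 - (-3)·0.1086) / (9) = -1.7410
  z = (-4 - (2)·-1.4986 - (2)·-1.7410) / (8) = 0.3099
Iteration 3:
  x = (-9 - (-4)·-1.7410 - (-4)·0.3099) / (11) = -1.3386
  y = (-10 - (-4)·-1.3386 - (-3)·0.3099) / (9) = -1.6027
  z = (-4 - (2)·-1.3386 - (2)·-1.6027) / (8) = 0.2353
Residual b − A·x = (0.2550, -0.2242, 0.0002)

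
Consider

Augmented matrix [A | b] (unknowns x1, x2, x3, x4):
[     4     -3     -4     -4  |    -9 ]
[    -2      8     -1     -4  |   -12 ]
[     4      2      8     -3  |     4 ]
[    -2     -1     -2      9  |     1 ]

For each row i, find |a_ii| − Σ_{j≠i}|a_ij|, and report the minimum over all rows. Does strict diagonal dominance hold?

row 1: |4| − (3+4+4) = -7
row 2: |8| − (2+1+4) = 1
row 3: |8| − (4+2+3) = -1
row 4: |9| − (2+1+2) = 4
minimum over rows = -7 → not strictly diagonally dominant

-7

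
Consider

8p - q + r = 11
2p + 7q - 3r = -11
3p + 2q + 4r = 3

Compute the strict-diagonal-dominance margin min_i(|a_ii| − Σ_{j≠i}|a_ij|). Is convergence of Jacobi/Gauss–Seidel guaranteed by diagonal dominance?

row 1: |8| − (1+1) = 6
row 2: |7| − (2+3) = 2
row 3: |4| − (3+2) = -1
minimum over rows = -1 → not strictly diagonally dominant

-1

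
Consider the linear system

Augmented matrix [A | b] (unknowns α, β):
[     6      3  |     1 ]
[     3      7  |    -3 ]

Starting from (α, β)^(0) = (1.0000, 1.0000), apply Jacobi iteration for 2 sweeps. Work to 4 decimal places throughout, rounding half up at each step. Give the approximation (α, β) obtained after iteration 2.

(0.5952, -0.2857)

Iteration 1:
  α = (1 - (3)·1.0000) / (6) = -0.3333
  β = (-3 - (3)·1.0000) / (7) = -0.8571
Iteration 2:
  α = (1 - (3)·-0.8571) / (6) = 0.5952
  β = (-3 - (3)·-0.3333) / (7) = -0.2857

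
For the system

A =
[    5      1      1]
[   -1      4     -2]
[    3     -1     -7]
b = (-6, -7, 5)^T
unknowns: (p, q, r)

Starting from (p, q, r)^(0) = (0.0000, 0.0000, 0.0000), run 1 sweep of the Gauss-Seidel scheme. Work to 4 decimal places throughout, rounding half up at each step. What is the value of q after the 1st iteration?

-2.0500

Iteration 1:
  p = (-6 - (1)·0.0000 - (1)·0.0000) / (5) = -1.2000
  q = (-7 - (-1)·-1.2000 - (-2)·0.0000) / (4) = -2.0500
  r = (5 - (3)·-1.2000 - (-1)·-2.0500) / (-7) = -0.9357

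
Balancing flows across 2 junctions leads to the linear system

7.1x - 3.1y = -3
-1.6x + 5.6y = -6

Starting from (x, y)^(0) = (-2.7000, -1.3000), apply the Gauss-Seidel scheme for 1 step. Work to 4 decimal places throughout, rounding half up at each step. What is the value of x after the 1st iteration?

-0.9901

Iteration 1:
  x = (-3 - (-3.1)·-1.3000) / (7.1) = -0.9901
  y = (-6 - (-1.6)·-0.9901) / (5.6) = -1.3543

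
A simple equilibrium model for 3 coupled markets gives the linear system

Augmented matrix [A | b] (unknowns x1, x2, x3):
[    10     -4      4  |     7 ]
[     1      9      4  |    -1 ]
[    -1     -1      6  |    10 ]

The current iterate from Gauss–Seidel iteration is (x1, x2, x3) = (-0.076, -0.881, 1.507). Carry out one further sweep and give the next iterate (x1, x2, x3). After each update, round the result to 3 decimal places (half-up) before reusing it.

(-0.255, -0.753, 1.499)

One sweep:
  x1 = (7 - (-4)·-0.881 - (4)·1.507) / (10) = -0.255
  x2 = (-1 - (1)·-0.255 - (4)·1.507) / (9) = -0.753
  x3 = (10 - (-1)·-0.255 - (-1)·-0.753) / (6) = 1.499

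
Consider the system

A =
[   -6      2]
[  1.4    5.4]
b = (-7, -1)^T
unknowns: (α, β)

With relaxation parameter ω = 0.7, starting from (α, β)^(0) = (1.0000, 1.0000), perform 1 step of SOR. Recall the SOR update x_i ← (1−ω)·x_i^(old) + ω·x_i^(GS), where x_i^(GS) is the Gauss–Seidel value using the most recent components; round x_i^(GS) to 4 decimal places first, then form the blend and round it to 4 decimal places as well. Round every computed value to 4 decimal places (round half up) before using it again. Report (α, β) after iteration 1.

(1.3500, -0.0746)

Iteration 1:
  α: GS value = (-7 - (2)·1.0000) / (-6) = 1.5000;  α ← (1−ω)·1.0000 + ω·1.5000 = 1.3500
  β: GS value = (-1 - (1.4)·1.3500) / (5.4) = -0.5352;  β ← (1−ω)·1.0000 + ω·-0.5352 = -0.0746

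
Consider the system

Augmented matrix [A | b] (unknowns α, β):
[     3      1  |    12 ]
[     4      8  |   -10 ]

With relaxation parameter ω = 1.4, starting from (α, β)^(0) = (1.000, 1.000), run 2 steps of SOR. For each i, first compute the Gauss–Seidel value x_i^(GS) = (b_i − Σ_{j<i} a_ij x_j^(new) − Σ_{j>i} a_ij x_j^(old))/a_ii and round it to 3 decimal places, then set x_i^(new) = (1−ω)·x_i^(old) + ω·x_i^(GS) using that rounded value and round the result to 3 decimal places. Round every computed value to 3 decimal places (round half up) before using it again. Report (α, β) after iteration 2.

(6.256, -3.944)

Iteration 1:
  α: GS value = (12 - (1)·1.000) / (3) = 3.667;  α ← (1−ω)·1.000 + ω·3.667 = 4.734
  β: GS value = (-10 - (4)·4.734) / (8) = -3.617;  β ← (1−ω)·1.000 + ω·-3.617 = -5.464
Iteration 2:
  α: GS value = (12 - (1)·-5.464) / (3) = 5.821;  α ← (1−ω)·4.734 + ω·5.821 = 6.256
  β: GS value = (-10 - (4)·6.256) / (8) = -4.378;  β ← (1−ω)·-5.464 + ω·-4.378 = -3.944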